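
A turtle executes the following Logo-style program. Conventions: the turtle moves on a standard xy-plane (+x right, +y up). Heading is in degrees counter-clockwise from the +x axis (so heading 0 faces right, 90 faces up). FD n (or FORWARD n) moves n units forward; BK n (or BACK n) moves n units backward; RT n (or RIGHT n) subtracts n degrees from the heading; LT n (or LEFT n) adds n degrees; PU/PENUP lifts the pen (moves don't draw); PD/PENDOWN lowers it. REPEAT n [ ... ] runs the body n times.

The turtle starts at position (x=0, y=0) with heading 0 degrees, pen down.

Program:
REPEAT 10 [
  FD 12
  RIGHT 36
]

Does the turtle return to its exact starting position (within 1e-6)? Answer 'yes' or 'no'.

Executing turtle program step by step:
Start: pos=(0,0), heading=0, pen down
REPEAT 10 [
  -- iteration 1/10 --
  FD 12: (0,0) -> (12,0) [heading=0, draw]
  RT 36: heading 0 -> 324
  -- iteration 2/10 --
  FD 12: (12,0) -> (21.708,-7.053) [heading=324, draw]
  RT 36: heading 324 -> 288
  -- iteration 3/10 --
  FD 12: (21.708,-7.053) -> (25.416,-18.466) [heading=288, draw]
  RT 36: heading 288 -> 252
  -- iteration 4/10 --
  FD 12: (25.416,-18.466) -> (21.708,-29.879) [heading=252, draw]
  RT 36: heading 252 -> 216
  -- iteration 5/10 --
  FD 12: (21.708,-29.879) -> (12,-36.932) [heading=216, draw]
  RT 36: heading 216 -> 180
  -- iteration 6/10 --
  FD 12: (12,-36.932) -> (0,-36.932) [heading=180, draw]
  RT 36: heading 180 -> 144
  -- iteration 7/10 --
  FD 12: (0,-36.932) -> (-9.708,-29.879) [heading=144, draw]
  RT 36: heading 144 -> 108
  -- iteration 8/10 --
  FD 12: (-9.708,-29.879) -> (-13.416,-18.466) [heading=108, draw]
  RT 36: heading 108 -> 72
  -- iteration 9/10 --
  FD 12: (-13.416,-18.466) -> (-9.708,-7.053) [heading=72, draw]
  RT 36: heading 72 -> 36
  -- iteration 10/10 --
  FD 12: (-9.708,-7.053) -> (0,0) [heading=36, draw]
  RT 36: heading 36 -> 0
]
Final: pos=(0,0), heading=0, 10 segment(s) drawn

Start position: (0, 0)
Final position: (0, 0)
Distance = 0; < 1e-6 -> CLOSED

Answer: yes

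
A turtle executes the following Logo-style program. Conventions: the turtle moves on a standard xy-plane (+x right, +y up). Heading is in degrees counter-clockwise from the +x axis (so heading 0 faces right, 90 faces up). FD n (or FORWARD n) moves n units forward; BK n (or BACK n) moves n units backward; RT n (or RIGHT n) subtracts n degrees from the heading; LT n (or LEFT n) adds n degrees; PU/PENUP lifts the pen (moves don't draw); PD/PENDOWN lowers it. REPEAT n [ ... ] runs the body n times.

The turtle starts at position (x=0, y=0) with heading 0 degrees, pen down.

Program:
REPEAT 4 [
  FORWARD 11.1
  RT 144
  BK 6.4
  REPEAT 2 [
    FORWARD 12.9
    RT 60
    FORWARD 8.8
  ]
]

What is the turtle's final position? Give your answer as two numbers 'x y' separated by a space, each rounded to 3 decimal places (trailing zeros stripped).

Answer: -1.111 5.565

Derivation:
Executing turtle program step by step:
Start: pos=(0,0), heading=0, pen down
REPEAT 4 [
  -- iteration 1/4 --
  FD 11.1: (0,0) -> (11.1,0) [heading=0, draw]
  RT 144: heading 0 -> 216
  BK 6.4: (11.1,0) -> (16.278,3.762) [heading=216, draw]
  REPEAT 2 [
    -- iteration 1/2 --
    FD 12.9: (16.278,3.762) -> (5.841,-3.821) [heading=216, draw]
    RT 60: heading 216 -> 156
    FD 8.8: (5.841,-3.821) -> (-2.198,-0.241) [heading=156, draw]
    -- iteration 2/2 --
    FD 12.9: (-2.198,-0.241) -> (-13.983,5.006) [heading=156, draw]
    RT 60: heading 156 -> 96
    FD 8.8: (-13.983,5.006) -> (-14.902,13.757) [heading=96, draw]
  ]
  -- iteration 2/4 --
  FD 11.1: (-14.902,13.757) -> (-16.063,24.797) [heading=96, draw]
  RT 144: heading 96 -> 312
  BK 6.4: (-16.063,24.797) -> (-20.345,29.553) [heading=312, draw]
  REPEAT 2 [
    -- iteration 1/2 --
    FD 12.9: (-20.345,29.553) -> (-11.713,19.966) [heading=312, draw]
    RT 60: heading 312 -> 252
    FD 8.8: (-11.713,19.966) -> (-14.433,11.597) [heading=252, draw]
    -- iteration 2/2 --
    FD 12.9: (-14.433,11.597) -> (-18.419,-0.672) [heading=252, draw]
    RT 60: heading 252 -> 192
    FD 8.8: (-18.419,-0.672) -> (-27.027,-2.501) [heading=192, draw]
  ]
  -- iteration 3/4 --
  FD 11.1: (-27.027,-2.501) -> (-37.884,-4.809) [heading=192, draw]
  RT 144: heading 192 -> 48
  BK 6.4: (-37.884,-4.809) -> (-42.167,-9.565) [heading=48, draw]
  REPEAT 2 [
    -- iteration 1/2 --
    FD 12.9: (-42.167,-9.565) -> (-33.535,0.021) [heading=48, draw]
    RT 60: heading 48 -> 348
    FD 8.8: (-33.535,0.021) -> (-24.927,-1.808) [heading=348, draw]
    -- iteration 2/2 --
    FD 12.9: (-24.927,-1.808) -> (-12.309,-4.49) [heading=348, draw]
    RT 60: heading 348 -> 288
    FD 8.8: (-12.309,-4.49) -> (-9.59,-12.86) [heading=288, draw]
  ]
  -- iteration 4/4 --
  FD 11.1: (-9.59,-12.86) -> (-6.16,-23.417) [heading=288, draw]
  RT 144: heading 288 -> 144
  BK 6.4: (-6.16,-23.417) -> (-0.982,-27.178) [heading=144, draw]
  REPEAT 2 [
    -- iteration 1/2 --
    FD 12.9: (-0.982,-27.178) -> (-11.418,-19.596) [heading=144, draw]
    RT 60: heading 144 -> 84
    FD 8.8: (-11.418,-19.596) -> (-10.498,-10.844) [heading=84, draw]
    -- iteration 2/2 --
    FD 12.9: (-10.498,-10.844) -> (-9.15,1.985) [heading=84, draw]
    RT 60: heading 84 -> 24
    FD 8.8: (-9.15,1.985) -> (-1.111,5.565) [heading=24, draw]
  ]
]
Final: pos=(-1.111,5.565), heading=24, 24 segment(s) drawn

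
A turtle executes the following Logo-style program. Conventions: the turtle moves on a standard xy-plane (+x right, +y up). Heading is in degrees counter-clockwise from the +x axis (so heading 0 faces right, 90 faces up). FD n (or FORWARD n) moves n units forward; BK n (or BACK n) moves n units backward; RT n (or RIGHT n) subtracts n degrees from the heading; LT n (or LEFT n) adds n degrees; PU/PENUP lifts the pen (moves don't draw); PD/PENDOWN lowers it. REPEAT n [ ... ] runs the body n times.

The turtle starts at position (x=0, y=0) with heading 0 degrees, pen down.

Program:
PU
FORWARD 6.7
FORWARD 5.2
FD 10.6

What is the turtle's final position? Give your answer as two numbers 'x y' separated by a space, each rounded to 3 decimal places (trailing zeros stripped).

Answer: 22.5 0

Derivation:
Executing turtle program step by step:
Start: pos=(0,0), heading=0, pen down
PU: pen up
FD 6.7: (0,0) -> (6.7,0) [heading=0, move]
FD 5.2: (6.7,0) -> (11.9,0) [heading=0, move]
FD 10.6: (11.9,0) -> (22.5,0) [heading=0, move]
Final: pos=(22.5,0), heading=0, 0 segment(s) drawn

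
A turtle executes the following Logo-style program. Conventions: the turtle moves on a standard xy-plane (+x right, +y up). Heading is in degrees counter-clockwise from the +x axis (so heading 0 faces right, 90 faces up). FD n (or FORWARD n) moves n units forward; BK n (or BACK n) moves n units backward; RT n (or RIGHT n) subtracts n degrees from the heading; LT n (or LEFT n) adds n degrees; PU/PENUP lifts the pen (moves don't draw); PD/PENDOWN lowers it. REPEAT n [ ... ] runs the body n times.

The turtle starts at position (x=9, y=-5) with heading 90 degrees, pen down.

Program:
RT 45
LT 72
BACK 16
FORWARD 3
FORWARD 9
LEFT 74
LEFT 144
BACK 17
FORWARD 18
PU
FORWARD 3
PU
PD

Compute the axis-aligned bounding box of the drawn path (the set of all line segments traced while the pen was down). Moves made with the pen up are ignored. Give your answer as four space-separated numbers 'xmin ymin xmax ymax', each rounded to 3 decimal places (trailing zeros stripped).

Executing turtle program step by step:
Start: pos=(9,-5), heading=90, pen down
RT 45: heading 90 -> 45
LT 72: heading 45 -> 117
BK 16: (9,-5) -> (16.264,-19.256) [heading=117, draw]
FD 3: (16.264,-19.256) -> (14.902,-16.583) [heading=117, draw]
FD 9: (14.902,-16.583) -> (10.816,-8.564) [heading=117, draw]
LT 74: heading 117 -> 191
LT 144: heading 191 -> 335
BK 17: (10.816,-8.564) -> (-4.591,-1.38) [heading=335, draw]
FD 18: (-4.591,-1.38) -> (11.722,-8.987) [heading=335, draw]
PU: pen up
FD 3: (11.722,-8.987) -> (14.441,-10.254) [heading=335, move]
PU: pen up
PD: pen down
Final: pos=(14.441,-10.254), heading=335, 5 segment(s) drawn

Segment endpoints: x in {-4.591, 9, 10.816, 11.722, 14.902, 16.264}, y in {-19.256, -16.583, -8.987, -8.564, -5, -1.38}
xmin=-4.591, ymin=-19.256, xmax=16.264, ymax=-1.38

Answer: -4.591 -19.256 16.264 -1.38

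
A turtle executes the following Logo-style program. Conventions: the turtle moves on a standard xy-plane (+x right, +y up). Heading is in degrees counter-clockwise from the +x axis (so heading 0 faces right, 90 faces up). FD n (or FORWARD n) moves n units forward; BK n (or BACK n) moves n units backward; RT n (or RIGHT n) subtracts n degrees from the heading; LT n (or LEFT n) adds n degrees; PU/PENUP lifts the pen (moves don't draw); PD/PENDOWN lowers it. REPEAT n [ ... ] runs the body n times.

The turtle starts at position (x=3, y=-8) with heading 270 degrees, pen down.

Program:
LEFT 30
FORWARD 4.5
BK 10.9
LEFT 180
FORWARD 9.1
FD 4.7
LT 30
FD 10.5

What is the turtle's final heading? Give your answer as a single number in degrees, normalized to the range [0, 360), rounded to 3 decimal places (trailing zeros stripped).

Answer: 150

Derivation:
Executing turtle program step by step:
Start: pos=(3,-8), heading=270, pen down
LT 30: heading 270 -> 300
FD 4.5: (3,-8) -> (5.25,-11.897) [heading=300, draw]
BK 10.9: (5.25,-11.897) -> (-0.2,-2.457) [heading=300, draw]
LT 180: heading 300 -> 120
FD 9.1: (-0.2,-2.457) -> (-4.75,5.423) [heading=120, draw]
FD 4.7: (-4.75,5.423) -> (-7.1,9.494) [heading=120, draw]
LT 30: heading 120 -> 150
FD 10.5: (-7.1,9.494) -> (-16.193,14.744) [heading=150, draw]
Final: pos=(-16.193,14.744), heading=150, 5 segment(s) drawn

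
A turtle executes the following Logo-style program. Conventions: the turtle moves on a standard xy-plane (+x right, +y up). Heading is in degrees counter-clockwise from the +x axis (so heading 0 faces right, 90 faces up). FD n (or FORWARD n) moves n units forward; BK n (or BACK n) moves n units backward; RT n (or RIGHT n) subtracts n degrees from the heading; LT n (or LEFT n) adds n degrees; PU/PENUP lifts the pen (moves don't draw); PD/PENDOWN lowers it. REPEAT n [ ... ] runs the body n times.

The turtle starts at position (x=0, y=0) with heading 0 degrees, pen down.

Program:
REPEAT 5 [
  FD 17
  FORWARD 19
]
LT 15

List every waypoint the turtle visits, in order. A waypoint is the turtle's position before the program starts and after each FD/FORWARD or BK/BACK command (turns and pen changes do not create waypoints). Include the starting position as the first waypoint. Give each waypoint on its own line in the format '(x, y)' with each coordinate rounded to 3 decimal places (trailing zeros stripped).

Executing turtle program step by step:
Start: pos=(0,0), heading=0, pen down
REPEAT 5 [
  -- iteration 1/5 --
  FD 17: (0,0) -> (17,0) [heading=0, draw]
  FD 19: (17,0) -> (36,0) [heading=0, draw]
  -- iteration 2/5 --
  FD 17: (36,0) -> (53,0) [heading=0, draw]
  FD 19: (53,0) -> (72,0) [heading=0, draw]
  -- iteration 3/5 --
  FD 17: (72,0) -> (89,0) [heading=0, draw]
  FD 19: (89,0) -> (108,0) [heading=0, draw]
  -- iteration 4/5 --
  FD 17: (108,0) -> (125,0) [heading=0, draw]
  FD 19: (125,0) -> (144,0) [heading=0, draw]
  -- iteration 5/5 --
  FD 17: (144,0) -> (161,0) [heading=0, draw]
  FD 19: (161,0) -> (180,0) [heading=0, draw]
]
LT 15: heading 0 -> 15
Final: pos=(180,0), heading=15, 10 segment(s) drawn
Waypoints (11 total):
(0, 0)
(17, 0)
(36, 0)
(53, 0)
(72, 0)
(89, 0)
(108, 0)
(125, 0)
(144, 0)
(161, 0)
(180, 0)

Answer: (0, 0)
(17, 0)
(36, 0)
(53, 0)
(72, 0)
(89, 0)
(108, 0)
(125, 0)
(144, 0)
(161, 0)
(180, 0)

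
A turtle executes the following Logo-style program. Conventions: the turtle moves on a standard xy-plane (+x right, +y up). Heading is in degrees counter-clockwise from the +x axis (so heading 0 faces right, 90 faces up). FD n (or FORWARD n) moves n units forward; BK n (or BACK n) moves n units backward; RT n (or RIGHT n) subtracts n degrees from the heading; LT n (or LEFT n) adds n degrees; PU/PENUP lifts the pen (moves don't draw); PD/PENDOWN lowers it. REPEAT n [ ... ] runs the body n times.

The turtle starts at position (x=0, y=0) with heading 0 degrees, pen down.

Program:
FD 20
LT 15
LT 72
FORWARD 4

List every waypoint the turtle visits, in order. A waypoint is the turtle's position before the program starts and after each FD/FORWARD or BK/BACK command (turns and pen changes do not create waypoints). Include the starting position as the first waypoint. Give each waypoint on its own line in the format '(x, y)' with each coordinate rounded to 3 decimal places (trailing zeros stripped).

Executing turtle program step by step:
Start: pos=(0,0), heading=0, pen down
FD 20: (0,0) -> (20,0) [heading=0, draw]
LT 15: heading 0 -> 15
LT 72: heading 15 -> 87
FD 4: (20,0) -> (20.209,3.995) [heading=87, draw]
Final: pos=(20.209,3.995), heading=87, 2 segment(s) drawn
Waypoints (3 total):
(0, 0)
(20, 0)
(20.209, 3.995)

Answer: (0, 0)
(20, 0)
(20.209, 3.995)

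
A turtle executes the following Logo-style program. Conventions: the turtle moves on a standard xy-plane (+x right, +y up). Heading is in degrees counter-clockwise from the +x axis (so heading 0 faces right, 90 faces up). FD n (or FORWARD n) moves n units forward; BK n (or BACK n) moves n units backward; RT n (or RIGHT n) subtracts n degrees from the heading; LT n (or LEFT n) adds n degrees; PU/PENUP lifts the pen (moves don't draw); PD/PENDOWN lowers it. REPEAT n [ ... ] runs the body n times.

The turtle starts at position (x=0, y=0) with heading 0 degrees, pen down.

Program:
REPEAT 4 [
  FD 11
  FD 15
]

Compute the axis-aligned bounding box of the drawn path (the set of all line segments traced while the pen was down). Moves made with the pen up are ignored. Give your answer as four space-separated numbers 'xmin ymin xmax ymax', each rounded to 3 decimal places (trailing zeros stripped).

Executing turtle program step by step:
Start: pos=(0,0), heading=0, pen down
REPEAT 4 [
  -- iteration 1/4 --
  FD 11: (0,0) -> (11,0) [heading=0, draw]
  FD 15: (11,0) -> (26,0) [heading=0, draw]
  -- iteration 2/4 --
  FD 11: (26,0) -> (37,0) [heading=0, draw]
  FD 15: (37,0) -> (52,0) [heading=0, draw]
  -- iteration 3/4 --
  FD 11: (52,0) -> (63,0) [heading=0, draw]
  FD 15: (63,0) -> (78,0) [heading=0, draw]
  -- iteration 4/4 --
  FD 11: (78,0) -> (89,0) [heading=0, draw]
  FD 15: (89,0) -> (104,0) [heading=0, draw]
]
Final: pos=(104,0), heading=0, 8 segment(s) drawn

Segment endpoints: x in {0, 11, 26, 37, 52, 63, 78, 89, 104}, y in {0}
xmin=0, ymin=0, xmax=104, ymax=0

Answer: 0 0 104 0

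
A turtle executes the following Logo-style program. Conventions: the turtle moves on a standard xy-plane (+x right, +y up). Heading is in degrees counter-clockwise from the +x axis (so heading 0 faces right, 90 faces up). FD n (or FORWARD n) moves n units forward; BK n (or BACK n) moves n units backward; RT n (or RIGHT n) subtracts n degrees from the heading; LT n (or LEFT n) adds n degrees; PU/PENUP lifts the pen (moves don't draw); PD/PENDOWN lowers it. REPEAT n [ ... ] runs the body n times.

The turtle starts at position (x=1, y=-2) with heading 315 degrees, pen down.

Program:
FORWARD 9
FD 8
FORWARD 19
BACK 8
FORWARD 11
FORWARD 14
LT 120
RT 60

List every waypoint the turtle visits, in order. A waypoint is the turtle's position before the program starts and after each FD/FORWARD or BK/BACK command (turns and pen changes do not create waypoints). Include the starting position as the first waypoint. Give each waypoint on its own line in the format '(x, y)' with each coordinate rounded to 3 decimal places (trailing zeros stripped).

Answer: (1, -2)
(7.364, -8.364)
(13.021, -14.021)
(26.456, -27.456)
(20.799, -21.799)
(28.577, -29.577)
(38.477, -39.477)

Derivation:
Executing turtle program step by step:
Start: pos=(1,-2), heading=315, pen down
FD 9: (1,-2) -> (7.364,-8.364) [heading=315, draw]
FD 8: (7.364,-8.364) -> (13.021,-14.021) [heading=315, draw]
FD 19: (13.021,-14.021) -> (26.456,-27.456) [heading=315, draw]
BK 8: (26.456,-27.456) -> (20.799,-21.799) [heading=315, draw]
FD 11: (20.799,-21.799) -> (28.577,-29.577) [heading=315, draw]
FD 14: (28.577,-29.577) -> (38.477,-39.477) [heading=315, draw]
LT 120: heading 315 -> 75
RT 60: heading 75 -> 15
Final: pos=(38.477,-39.477), heading=15, 6 segment(s) drawn
Waypoints (7 total):
(1, -2)
(7.364, -8.364)
(13.021, -14.021)
(26.456, -27.456)
(20.799, -21.799)
(28.577, -29.577)
(38.477, -39.477)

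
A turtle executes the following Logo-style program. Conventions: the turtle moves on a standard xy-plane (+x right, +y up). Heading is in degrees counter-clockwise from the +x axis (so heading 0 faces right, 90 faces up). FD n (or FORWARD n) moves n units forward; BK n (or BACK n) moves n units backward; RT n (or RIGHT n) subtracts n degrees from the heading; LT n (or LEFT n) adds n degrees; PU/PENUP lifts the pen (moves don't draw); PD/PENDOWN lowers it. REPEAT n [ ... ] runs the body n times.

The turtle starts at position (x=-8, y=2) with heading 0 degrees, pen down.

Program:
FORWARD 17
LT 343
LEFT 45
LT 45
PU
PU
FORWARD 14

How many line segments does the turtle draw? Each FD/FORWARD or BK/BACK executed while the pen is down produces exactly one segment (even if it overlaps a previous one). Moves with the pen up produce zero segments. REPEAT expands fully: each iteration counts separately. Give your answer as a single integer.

Answer: 1

Derivation:
Executing turtle program step by step:
Start: pos=(-8,2), heading=0, pen down
FD 17: (-8,2) -> (9,2) [heading=0, draw]
LT 343: heading 0 -> 343
LT 45: heading 343 -> 28
LT 45: heading 28 -> 73
PU: pen up
PU: pen up
FD 14: (9,2) -> (13.093,15.388) [heading=73, move]
Final: pos=(13.093,15.388), heading=73, 1 segment(s) drawn
Segments drawn: 1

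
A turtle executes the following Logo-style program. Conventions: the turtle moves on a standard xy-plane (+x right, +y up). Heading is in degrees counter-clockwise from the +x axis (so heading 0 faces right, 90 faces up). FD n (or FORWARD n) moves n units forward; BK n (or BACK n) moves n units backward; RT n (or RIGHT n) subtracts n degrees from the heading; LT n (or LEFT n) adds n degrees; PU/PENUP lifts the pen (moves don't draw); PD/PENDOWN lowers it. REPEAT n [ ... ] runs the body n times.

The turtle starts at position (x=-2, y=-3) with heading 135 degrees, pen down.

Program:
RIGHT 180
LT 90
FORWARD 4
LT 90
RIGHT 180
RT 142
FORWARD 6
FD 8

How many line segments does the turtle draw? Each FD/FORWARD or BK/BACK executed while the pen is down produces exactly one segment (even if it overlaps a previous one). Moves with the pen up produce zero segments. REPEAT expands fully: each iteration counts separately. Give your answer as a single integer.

Answer: 3

Derivation:
Executing turtle program step by step:
Start: pos=(-2,-3), heading=135, pen down
RT 180: heading 135 -> 315
LT 90: heading 315 -> 45
FD 4: (-2,-3) -> (0.828,-0.172) [heading=45, draw]
LT 90: heading 45 -> 135
RT 180: heading 135 -> 315
RT 142: heading 315 -> 173
FD 6: (0.828,-0.172) -> (-5.127,0.56) [heading=173, draw]
FD 8: (-5.127,0.56) -> (-13.067,1.535) [heading=173, draw]
Final: pos=(-13.067,1.535), heading=173, 3 segment(s) drawn
Segments drawn: 3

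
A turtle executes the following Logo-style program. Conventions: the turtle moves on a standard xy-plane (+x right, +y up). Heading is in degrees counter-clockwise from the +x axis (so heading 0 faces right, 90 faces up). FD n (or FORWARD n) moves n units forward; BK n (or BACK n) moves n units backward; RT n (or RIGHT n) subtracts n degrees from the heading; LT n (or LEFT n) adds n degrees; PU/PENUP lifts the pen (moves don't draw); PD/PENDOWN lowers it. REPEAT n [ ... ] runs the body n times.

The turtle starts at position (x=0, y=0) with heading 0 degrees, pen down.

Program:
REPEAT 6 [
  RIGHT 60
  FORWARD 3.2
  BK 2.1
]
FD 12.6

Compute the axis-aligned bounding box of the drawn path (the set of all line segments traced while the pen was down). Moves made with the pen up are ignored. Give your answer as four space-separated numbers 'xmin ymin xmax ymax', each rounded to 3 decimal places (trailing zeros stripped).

Answer: -3.2 -3.724 12.6 1.819

Derivation:
Executing turtle program step by step:
Start: pos=(0,0), heading=0, pen down
REPEAT 6 [
  -- iteration 1/6 --
  RT 60: heading 0 -> 300
  FD 3.2: (0,0) -> (1.6,-2.771) [heading=300, draw]
  BK 2.1: (1.6,-2.771) -> (0.55,-0.953) [heading=300, draw]
  -- iteration 2/6 --
  RT 60: heading 300 -> 240
  FD 3.2: (0.55,-0.953) -> (-1.05,-3.724) [heading=240, draw]
  BK 2.1: (-1.05,-3.724) -> (0,-1.905) [heading=240, draw]
  -- iteration 3/6 --
  RT 60: heading 240 -> 180
  FD 3.2: (0,-1.905) -> (-3.2,-1.905) [heading=180, draw]
  BK 2.1: (-3.2,-1.905) -> (-1.1,-1.905) [heading=180, draw]
  -- iteration 4/6 --
  RT 60: heading 180 -> 120
  FD 3.2: (-1.1,-1.905) -> (-2.7,0.866) [heading=120, draw]
  BK 2.1: (-2.7,0.866) -> (-1.65,-0.953) [heading=120, draw]
  -- iteration 5/6 --
  RT 60: heading 120 -> 60
  FD 3.2: (-1.65,-0.953) -> (-0.05,1.819) [heading=60, draw]
  BK 2.1: (-0.05,1.819) -> (-1.1,0) [heading=60, draw]
  -- iteration 6/6 --
  RT 60: heading 60 -> 0
  FD 3.2: (-1.1,0) -> (2.1,0) [heading=0, draw]
  BK 2.1: (2.1,0) -> (0,0) [heading=0, draw]
]
FD 12.6: (0,0) -> (12.6,0) [heading=0, draw]
Final: pos=(12.6,0), heading=0, 13 segment(s) drawn

Segment endpoints: x in {-3.2, -2.7, -1.65, -1.1, -1.1, -1.05, -0.05, 0, 0, 0.55, 1.6, 2.1, 12.6}, y in {-3.724, -2.771, -1.905, -1.905, -1.905, -0.953, -0.953, 0, 0, 0, 0, 0, 0.866, 1.819}
xmin=-3.2, ymin=-3.724, xmax=12.6, ymax=1.819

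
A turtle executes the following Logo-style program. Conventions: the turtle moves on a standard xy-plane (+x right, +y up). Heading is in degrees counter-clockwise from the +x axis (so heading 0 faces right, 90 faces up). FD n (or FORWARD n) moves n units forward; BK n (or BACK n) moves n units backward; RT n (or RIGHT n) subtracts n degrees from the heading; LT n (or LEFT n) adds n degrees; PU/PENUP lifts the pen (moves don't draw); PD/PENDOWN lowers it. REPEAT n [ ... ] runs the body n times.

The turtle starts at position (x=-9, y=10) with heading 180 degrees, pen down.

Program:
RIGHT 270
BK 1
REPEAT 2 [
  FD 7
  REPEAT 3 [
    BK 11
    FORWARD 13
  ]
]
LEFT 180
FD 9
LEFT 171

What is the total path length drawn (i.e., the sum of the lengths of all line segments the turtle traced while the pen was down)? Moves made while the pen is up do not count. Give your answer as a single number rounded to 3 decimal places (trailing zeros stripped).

Executing turtle program step by step:
Start: pos=(-9,10), heading=180, pen down
RT 270: heading 180 -> 270
BK 1: (-9,10) -> (-9,11) [heading=270, draw]
REPEAT 2 [
  -- iteration 1/2 --
  FD 7: (-9,11) -> (-9,4) [heading=270, draw]
  REPEAT 3 [
    -- iteration 1/3 --
    BK 11: (-9,4) -> (-9,15) [heading=270, draw]
    FD 13: (-9,15) -> (-9,2) [heading=270, draw]
    -- iteration 2/3 --
    BK 11: (-9,2) -> (-9,13) [heading=270, draw]
    FD 13: (-9,13) -> (-9,0) [heading=270, draw]
    -- iteration 3/3 --
    BK 11: (-9,0) -> (-9,11) [heading=270, draw]
    FD 13: (-9,11) -> (-9,-2) [heading=270, draw]
  ]
  -- iteration 2/2 --
  FD 7: (-9,-2) -> (-9,-9) [heading=270, draw]
  REPEAT 3 [
    -- iteration 1/3 --
    BK 11: (-9,-9) -> (-9,2) [heading=270, draw]
    FD 13: (-9,2) -> (-9,-11) [heading=270, draw]
    -- iteration 2/3 --
    BK 11: (-9,-11) -> (-9,0) [heading=270, draw]
    FD 13: (-9,0) -> (-9,-13) [heading=270, draw]
    -- iteration 3/3 --
    BK 11: (-9,-13) -> (-9,-2) [heading=270, draw]
    FD 13: (-9,-2) -> (-9,-15) [heading=270, draw]
  ]
]
LT 180: heading 270 -> 90
FD 9: (-9,-15) -> (-9,-6) [heading=90, draw]
LT 171: heading 90 -> 261
Final: pos=(-9,-6), heading=261, 16 segment(s) drawn

Segment lengths:
  seg 1: (-9,10) -> (-9,11), length = 1
  seg 2: (-9,11) -> (-9,4), length = 7
  seg 3: (-9,4) -> (-9,15), length = 11
  seg 4: (-9,15) -> (-9,2), length = 13
  seg 5: (-9,2) -> (-9,13), length = 11
  seg 6: (-9,13) -> (-9,0), length = 13
  seg 7: (-9,0) -> (-9,11), length = 11
  seg 8: (-9,11) -> (-9,-2), length = 13
  seg 9: (-9,-2) -> (-9,-9), length = 7
  seg 10: (-9,-9) -> (-9,2), length = 11
  seg 11: (-9,2) -> (-9,-11), length = 13
  seg 12: (-9,-11) -> (-9,0), length = 11
  seg 13: (-9,0) -> (-9,-13), length = 13
  seg 14: (-9,-13) -> (-9,-2), length = 11
  seg 15: (-9,-2) -> (-9,-15), length = 13
  seg 16: (-9,-15) -> (-9,-6), length = 9
Total = 168

Answer: 168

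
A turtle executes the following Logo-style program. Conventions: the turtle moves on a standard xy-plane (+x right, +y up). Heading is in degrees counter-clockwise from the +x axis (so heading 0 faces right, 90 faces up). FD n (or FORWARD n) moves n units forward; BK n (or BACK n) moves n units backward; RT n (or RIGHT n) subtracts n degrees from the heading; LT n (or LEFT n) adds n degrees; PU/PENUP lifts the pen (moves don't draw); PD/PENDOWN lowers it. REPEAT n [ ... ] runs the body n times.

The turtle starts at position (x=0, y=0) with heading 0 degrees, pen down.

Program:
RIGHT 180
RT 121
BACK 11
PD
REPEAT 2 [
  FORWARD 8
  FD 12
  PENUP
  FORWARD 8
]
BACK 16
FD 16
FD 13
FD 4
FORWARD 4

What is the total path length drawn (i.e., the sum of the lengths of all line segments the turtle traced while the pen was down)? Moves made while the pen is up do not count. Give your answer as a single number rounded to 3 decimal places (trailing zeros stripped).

Executing turtle program step by step:
Start: pos=(0,0), heading=0, pen down
RT 180: heading 0 -> 180
RT 121: heading 180 -> 59
BK 11: (0,0) -> (-5.665,-9.429) [heading=59, draw]
PD: pen down
REPEAT 2 [
  -- iteration 1/2 --
  FD 8: (-5.665,-9.429) -> (-1.545,-2.572) [heading=59, draw]
  FD 12: (-1.545,-2.572) -> (4.635,7.715) [heading=59, draw]
  PU: pen up
  FD 8: (4.635,7.715) -> (8.756,14.572) [heading=59, move]
  -- iteration 2/2 --
  FD 8: (8.756,14.572) -> (12.876,21.429) [heading=59, move]
  FD 12: (12.876,21.429) -> (19.056,31.715) [heading=59, move]
  PU: pen up
  FD 8: (19.056,31.715) -> (23.177,38.573) [heading=59, move]
]
BK 16: (23.177,38.573) -> (14.936,24.858) [heading=59, move]
FD 16: (14.936,24.858) -> (23.177,38.573) [heading=59, move]
FD 13: (23.177,38.573) -> (29.872,49.716) [heading=59, move]
FD 4: (29.872,49.716) -> (31.932,53.144) [heading=59, move]
FD 4: (31.932,53.144) -> (33.993,56.573) [heading=59, move]
Final: pos=(33.993,56.573), heading=59, 3 segment(s) drawn

Segment lengths:
  seg 1: (0,0) -> (-5.665,-9.429), length = 11
  seg 2: (-5.665,-9.429) -> (-1.545,-2.572), length = 8
  seg 3: (-1.545,-2.572) -> (4.635,7.715), length = 12
Total = 31

Answer: 31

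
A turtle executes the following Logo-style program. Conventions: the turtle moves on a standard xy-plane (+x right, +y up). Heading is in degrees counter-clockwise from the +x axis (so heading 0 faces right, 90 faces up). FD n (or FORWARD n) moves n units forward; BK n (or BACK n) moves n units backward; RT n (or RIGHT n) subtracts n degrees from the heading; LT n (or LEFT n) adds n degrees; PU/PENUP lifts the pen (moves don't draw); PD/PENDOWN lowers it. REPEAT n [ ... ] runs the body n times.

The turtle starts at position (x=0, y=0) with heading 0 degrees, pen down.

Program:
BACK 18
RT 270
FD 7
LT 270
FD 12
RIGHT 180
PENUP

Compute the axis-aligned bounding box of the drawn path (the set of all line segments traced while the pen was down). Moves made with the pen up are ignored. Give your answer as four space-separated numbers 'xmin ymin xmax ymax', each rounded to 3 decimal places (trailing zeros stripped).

Executing turtle program step by step:
Start: pos=(0,0), heading=0, pen down
BK 18: (0,0) -> (-18,0) [heading=0, draw]
RT 270: heading 0 -> 90
FD 7: (-18,0) -> (-18,7) [heading=90, draw]
LT 270: heading 90 -> 0
FD 12: (-18,7) -> (-6,7) [heading=0, draw]
RT 180: heading 0 -> 180
PU: pen up
Final: pos=(-6,7), heading=180, 3 segment(s) drawn

Segment endpoints: x in {-18, -6, 0}, y in {0, 7}
xmin=-18, ymin=0, xmax=0, ymax=7

Answer: -18 0 0 7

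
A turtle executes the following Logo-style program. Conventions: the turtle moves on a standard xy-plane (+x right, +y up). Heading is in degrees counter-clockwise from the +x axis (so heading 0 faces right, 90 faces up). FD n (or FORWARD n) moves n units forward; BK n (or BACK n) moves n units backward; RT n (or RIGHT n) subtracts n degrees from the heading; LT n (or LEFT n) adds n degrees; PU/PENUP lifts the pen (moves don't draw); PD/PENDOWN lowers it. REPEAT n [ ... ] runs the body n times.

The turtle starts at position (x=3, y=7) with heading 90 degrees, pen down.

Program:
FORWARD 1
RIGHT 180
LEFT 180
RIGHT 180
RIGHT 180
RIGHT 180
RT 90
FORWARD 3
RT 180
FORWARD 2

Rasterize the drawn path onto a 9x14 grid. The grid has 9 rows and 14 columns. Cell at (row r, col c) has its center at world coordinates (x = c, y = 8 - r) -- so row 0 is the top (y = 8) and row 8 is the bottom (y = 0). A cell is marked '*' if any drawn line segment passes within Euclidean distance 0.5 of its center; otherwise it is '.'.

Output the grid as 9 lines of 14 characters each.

Answer: ****..........
...*..........
..............
..............
..............
..............
..............
..............
..............

Derivation:
Segment 0: (3,7) -> (3,8)
Segment 1: (3,8) -> (0,8)
Segment 2: (0,8) -> (2,8)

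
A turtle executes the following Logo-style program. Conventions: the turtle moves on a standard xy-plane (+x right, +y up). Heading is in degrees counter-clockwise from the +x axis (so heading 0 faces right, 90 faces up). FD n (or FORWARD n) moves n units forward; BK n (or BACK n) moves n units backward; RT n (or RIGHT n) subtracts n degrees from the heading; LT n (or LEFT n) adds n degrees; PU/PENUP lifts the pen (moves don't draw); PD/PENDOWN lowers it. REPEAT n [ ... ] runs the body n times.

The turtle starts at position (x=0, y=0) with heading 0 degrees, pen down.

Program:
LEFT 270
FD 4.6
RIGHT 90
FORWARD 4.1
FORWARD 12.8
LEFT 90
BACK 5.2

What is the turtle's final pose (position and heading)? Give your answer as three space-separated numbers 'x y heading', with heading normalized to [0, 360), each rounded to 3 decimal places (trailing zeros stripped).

Executing turtle program step by step:
Start: pos=(0,0), heading=0, pen down
LT 270: heading 0 -> 270
FD 4.6: (0,0) -> (0,-4.6) [heading=270, draw]
RT 90: heading 270 -> 180
FD 4.1: (0,-4.6) -> (-4.1,-4.6) [heading=180, draw]
FD 12.8: (-4.1,-4.6) -> (-16.9,-4.6) [heading=180, draw]
LT 90: heading 180 -> 270
BK 5.2: (-16.9,-4.6) -> (-16.9,0.6) [heading=270, draw]
Final: pos=(-16.9,0.6), heading=270, 4 segment(s) drawn

Answer: -16.9 0.6 270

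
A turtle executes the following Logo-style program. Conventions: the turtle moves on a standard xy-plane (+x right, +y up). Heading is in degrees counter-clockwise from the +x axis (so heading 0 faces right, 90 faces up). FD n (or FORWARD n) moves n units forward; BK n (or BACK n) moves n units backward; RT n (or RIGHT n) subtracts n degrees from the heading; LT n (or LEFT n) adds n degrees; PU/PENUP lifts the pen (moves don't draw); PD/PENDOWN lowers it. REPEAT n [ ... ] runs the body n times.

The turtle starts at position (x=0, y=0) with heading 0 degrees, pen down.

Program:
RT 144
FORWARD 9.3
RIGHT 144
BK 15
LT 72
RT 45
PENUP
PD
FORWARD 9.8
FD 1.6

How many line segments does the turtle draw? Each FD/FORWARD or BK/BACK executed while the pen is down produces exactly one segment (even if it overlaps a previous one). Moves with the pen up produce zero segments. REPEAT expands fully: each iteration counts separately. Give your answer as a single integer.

Executing turtle program step by step:
Start: pos=(0,0), heading=0, pen down
RT 144: heading 0 -> 216
FD 9.3: (0,0) -> (-7.524,-5.466) [heading=216, draw]
RT 144: heading 216 -> 72
BK 15: (-7.524,-5.466) -> (-12.159,-19.732) [heading=72, draw]
LT 72: heading 72 -> 144
RT 45: heading 144 -> 99
PU: pen up
PD: pen down
FD 9.8: (-12.159,-19.732) -> (-13.692,-10.053) [heading=99, draw]
FD 1.6: (-13.692,-10.053) -> (-13.942,-8.473) [heading=99, draw]
Final: pos=(-13.942,-8.473), heading=99, 4 segment(s) drawn
Segments drawn: 4

Answer: 4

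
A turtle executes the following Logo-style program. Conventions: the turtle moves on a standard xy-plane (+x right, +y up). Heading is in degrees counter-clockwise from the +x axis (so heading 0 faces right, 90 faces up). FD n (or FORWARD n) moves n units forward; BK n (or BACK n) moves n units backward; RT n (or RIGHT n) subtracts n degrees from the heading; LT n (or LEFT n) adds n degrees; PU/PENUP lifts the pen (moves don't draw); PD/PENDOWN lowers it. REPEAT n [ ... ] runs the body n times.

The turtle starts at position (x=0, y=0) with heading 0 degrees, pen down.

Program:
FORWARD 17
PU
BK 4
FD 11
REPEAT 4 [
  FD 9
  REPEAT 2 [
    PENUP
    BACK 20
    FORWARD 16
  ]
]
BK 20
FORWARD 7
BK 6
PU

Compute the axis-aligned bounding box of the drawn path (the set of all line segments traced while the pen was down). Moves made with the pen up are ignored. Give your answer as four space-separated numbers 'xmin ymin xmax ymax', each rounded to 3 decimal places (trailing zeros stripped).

Executing turtle program step by step:
Start: pos=(0,0), heading=0, pen down
FD 17: (0,0) -> (17,0) [heading=0, draw]
PU: pen up
BK 4: (17,0) -> (13,0) [heading=0, move]
FD 11: (13,0) -> (24,0) [heading=0, move]
REPEAT 4 [
  -- iteration 1/4 --
  FD 9: (24,0) -> (33,0) [heading=0, move]
  REPEAT 2 [
    -- iteration 1/2 --
    PU: pen up
    BK 20: (33,0) -> (13,0) [heading=0, move]
    FD 16: (13,0) -> (29,0) [heading=0, move]
    -- iteration 2/2 --
    PU: pen up
    BK 20: (29,0) -> (9,0) [heading=0, move]
    FD 16: (9,0) -> (25,0) [heading=0, move]
  ]
  -- iteration 2/4 --
  FD 9: (25,0) -> (34,0) [heading=0, move]
  REPEAT 2 [
    -- iteration 1/2 --
    PU: pen up
    BK 20: (34,0) -> (14,0) [heading=0, move]
    FD 16: (14,0) -> (30,0) [heading=0, move]
    -- iteration 2/2 --
    PU: pen up
    BK 20: (30,0) -> (10,0) [heading=0, move]
    FD 16: (10,0) -> (26,0) [heading=0, move]
  ]
  -- iteration 3/4 --
  FD 9: (26,0) -> (35,0) [heading=0, move]
  REPEAT 2 [
    -- iteration 1/2 --
    PU: pen up
    BK 20: (35,0) -> (15,0) [heading=0, move]
    FD 16: (15,0) -> (31,0) [heading=0, move]
    -- iteration 2/2 --
    PU: pen up
    BK 20: (31,0) -> (11,0) [heading=0, move]
    FD 16: (11,0) -> (27,0) [heading=0, move]
  ]
  -- iteration 4/4 --
  FD 9: (27,0) -> (36,0) [heading=0, move]
  REPEAT 2 [
    -- iteration 1/2 --
    PU: pen up
    BK 20: (36,0) -> (16,0) [heading=0, move]
    FD 16: (16,0) -> (32,0) [heading=0, move]
    -- iteration 2/2 --
    PU: pen up
    BK 20: (32,0) -> (12,0) [heading=0, move]
    FD 16: (12,0) -> (28,0) [heading=0, move]
  ]
]
BK 20: (28,0) -> (8,0) [heading=0, move]
FD 7: (8,0) -> (15,0) [heading=0, move]
BK 6: (15,0) -> (9,0) [heading=0, move]
PU: pen up
Final: pos=(9,0), heading=0, 1 segment(s) drawn

Segment endpoints: x in {0, 17}, y in {0}
xmin=0, ymin=0, xmax=17, ymax=0

Answer: 0 0 17 0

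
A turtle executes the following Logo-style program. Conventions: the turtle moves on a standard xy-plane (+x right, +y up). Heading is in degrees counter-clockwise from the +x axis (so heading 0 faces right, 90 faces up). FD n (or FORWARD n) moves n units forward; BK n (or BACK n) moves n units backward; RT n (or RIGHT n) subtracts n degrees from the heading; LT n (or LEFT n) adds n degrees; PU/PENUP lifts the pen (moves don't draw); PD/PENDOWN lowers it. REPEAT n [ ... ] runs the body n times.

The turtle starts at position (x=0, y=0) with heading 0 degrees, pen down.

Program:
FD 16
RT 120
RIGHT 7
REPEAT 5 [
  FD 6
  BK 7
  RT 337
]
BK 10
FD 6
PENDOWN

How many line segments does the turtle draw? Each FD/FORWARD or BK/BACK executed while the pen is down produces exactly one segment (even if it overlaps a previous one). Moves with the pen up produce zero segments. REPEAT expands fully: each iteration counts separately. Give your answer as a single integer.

Executing turtle program step by step:
Start: pos=(0,0), heading=0, pen down
FD 16: (0,0) -> (16,0) [heading=0, draw]
RT 120: heading 0 -> 240
RT 7: heading 240 -> 233
REPEAT 5 [
  -- iteration 1/5 --
  FD 6: (16,0) -> (12.389,-4.792) [heading=233, draw]
  BK 7: (12.389,-4.792) -> (16.602,0.799) [heading=233, draw]
  RT 337: heading 233 -> 256
  -- iteration 2/5 --
  FD 6: (16.602,0.799) -> (15.15,-5.023) [heading=256, draw]
  BK 7: (15.15,-5.023) -> (16.844,1.769) [heading=256, draw]
  RT 337: heading 256 -> 279
  -- iteration 3/5 --
  FD 6: (16.844,1.769) -> (17.782,-4.157) [heading=279, draw]
  BK 7: (17.782,-4.157) -> (16.687,2.757) [heading=279, draw]
  RT 337: heading 279 -> 302
  -- iteration 4/5 --
  FD 6: (16.687,2.757) -> (19.867,-2.332) [heading=302, draw]
  BK 7: (19.867,-2.332) -> (16.157,3.605) [heading=302, draw]
  RT 337: heading 302 -> 325
  -- iteration 5/5 --
  FD 6: (16.157,3.605) -> (21.072,0.163) [heading=325, draw]
  BK 7: (21.072,0.163) -> (15.338,4.178) [heading=325, draw]
  RT 337: heading 325 -> 348
]
BK 10: (15.338,4.178) -> (5.557,6.257) [heading=348, draw]
FD 6: (5.557,6.257) -> (11.426,5.01) [heading=348, draw]
PD: pen down
Final: pos=(11.426,5.01), heading=348, 13 segment(s) drawn
Segments drawn: 13

Answer: 13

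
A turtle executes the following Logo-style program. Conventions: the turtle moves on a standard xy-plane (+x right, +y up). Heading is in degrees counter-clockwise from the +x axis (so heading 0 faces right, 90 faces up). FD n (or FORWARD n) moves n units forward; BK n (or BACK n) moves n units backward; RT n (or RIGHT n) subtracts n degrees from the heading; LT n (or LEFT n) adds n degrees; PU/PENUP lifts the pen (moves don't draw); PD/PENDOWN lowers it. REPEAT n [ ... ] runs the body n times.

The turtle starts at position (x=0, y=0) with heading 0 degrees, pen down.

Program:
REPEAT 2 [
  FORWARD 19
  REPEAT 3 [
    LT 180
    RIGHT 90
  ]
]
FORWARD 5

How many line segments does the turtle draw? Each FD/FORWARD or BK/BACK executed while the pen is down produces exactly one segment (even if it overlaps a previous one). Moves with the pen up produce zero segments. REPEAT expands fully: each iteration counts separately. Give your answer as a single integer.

Executing turtle program step by step:
Start: pos=(0,0), heading=0, pen down
REPEAT 2 [
  -- iteration 1/2 --
  FD 19: (0,0) -> (19,0) [heading=0, draw]
  REPEAT 3 [
    -- iteration 1/3 --
    LT 180: heading 0 -> 180
    RT 90: heading 180 -> 90
    -- iteration 2/3 --
    LT 180: heading 90 -> 270
    RT 90: heading 270 -> 180
    -- iteration 3/3 --
    LT 180: heading 180 -> 0
    RT 90: heading 0 -> 270
  ]
  -- iteration 2/2 --
  FD 19: (19,0) -> (19,-19) [heading=270, draw]
  REPEAT 3 [
    -- iteration 1/3 --
    LT 180: heading 270 -> 90
    RT 90: heading 90 -> 0
    -- iteration 2/3 --
    LT 180: heading 0 -> 180
    RT 90: heading 180 -> 90
    -- iteration 3/3 --
    LT 180: heading 90 -> 270
    RT 90: heading 270 -> 180
  ]
]
FD 5: (19,-19) -> (14,-19) [heading=180, draw]
Final: pos=(14,-19), heading=180, 3 segment(s) drawn
Segments drawn: 3

Answer: 3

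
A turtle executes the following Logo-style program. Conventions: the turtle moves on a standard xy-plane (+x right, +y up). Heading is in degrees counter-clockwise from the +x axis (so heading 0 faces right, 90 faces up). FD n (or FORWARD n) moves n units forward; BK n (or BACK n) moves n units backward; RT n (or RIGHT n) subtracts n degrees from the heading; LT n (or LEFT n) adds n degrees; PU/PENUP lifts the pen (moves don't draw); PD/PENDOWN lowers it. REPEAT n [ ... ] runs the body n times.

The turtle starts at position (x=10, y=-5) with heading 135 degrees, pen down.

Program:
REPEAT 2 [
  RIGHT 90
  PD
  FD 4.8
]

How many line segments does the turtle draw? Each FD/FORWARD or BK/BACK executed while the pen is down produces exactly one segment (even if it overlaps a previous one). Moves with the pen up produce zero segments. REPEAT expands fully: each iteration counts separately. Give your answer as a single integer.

Executing turtle program step by step:
Start: pos=(10,-5), heading=135, pen down
REPEAT 2 [
  -- iteration 1/2 --
  RT 90: heading 135 -> 45
  PD: pen down
  FD 4.8: (10,-5) -> (13.394,-1.606) [heading=45, draw]
  -- iteration 2/2 --
  RT 90: heading 45 -> 315
  PD: pen down
  FD 4.8: (13.394,-1.606) -> (16.788,-5) [heading=315, draw]
]
Final: pos=(16.788,-5), heading=315, 2 segment(s) drawn
Segments drawn: 2

Answer: 2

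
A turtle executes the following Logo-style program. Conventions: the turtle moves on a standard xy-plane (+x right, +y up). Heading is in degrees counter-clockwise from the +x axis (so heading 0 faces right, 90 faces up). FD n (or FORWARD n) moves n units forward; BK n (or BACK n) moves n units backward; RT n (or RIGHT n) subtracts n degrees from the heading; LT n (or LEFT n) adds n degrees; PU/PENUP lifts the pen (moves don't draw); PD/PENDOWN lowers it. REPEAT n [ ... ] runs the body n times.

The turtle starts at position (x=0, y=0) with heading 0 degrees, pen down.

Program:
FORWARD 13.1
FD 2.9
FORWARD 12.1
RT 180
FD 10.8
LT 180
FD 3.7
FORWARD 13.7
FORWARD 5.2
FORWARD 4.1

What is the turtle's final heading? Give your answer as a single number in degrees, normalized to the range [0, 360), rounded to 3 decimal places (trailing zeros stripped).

Executing turtle program step by step:
Start: pos=(0,0), heading=0, pen down
FD 13.1: (0,0) -> (13.1,0) [heading=0, draw]
FD 2.9: (13.1,0) -> (16,0) [heading=0, draw]
FD 12.1: (16,0) -> (28.1,0) [heading=0, draw]
RT 180: heading 0 -> 180
FD 10.8: (28.1,0) -> (17.3,0) [heading=180, draw]
LT 180: heading 180 -> 0
FD 3.7: (17.3,0) -> (21,0) [heading=0, draw]
FD 13.7: (21,0) -> (34.7,0) [heading=0, draw]
FD 5.2: (34.7,0) -> (39.9,0) [heading=0, draw]
FD 4.1: (39.9,0) -> (44,0) [heading=0, draw]
Final: pos=(44,0), heading=0, 8 segment(s) drawn

Answer: 0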